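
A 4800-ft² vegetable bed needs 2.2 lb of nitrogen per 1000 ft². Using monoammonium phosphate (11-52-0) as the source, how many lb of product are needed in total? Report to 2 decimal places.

96.00 lb

Product per 1000 ft² = 2.2 / 11% = 20 lb.
Total product = 20 × 4800 / 1000 = 96 lb.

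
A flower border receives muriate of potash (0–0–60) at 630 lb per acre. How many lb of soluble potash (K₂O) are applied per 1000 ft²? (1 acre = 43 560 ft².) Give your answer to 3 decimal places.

K₂O per acre = 630 × 60% = 378 lb.
Convert to per 1000 ft²: 378 × 0.0229568 = 8.67769 lb.

8.678 lb K₂O per thousand sq ft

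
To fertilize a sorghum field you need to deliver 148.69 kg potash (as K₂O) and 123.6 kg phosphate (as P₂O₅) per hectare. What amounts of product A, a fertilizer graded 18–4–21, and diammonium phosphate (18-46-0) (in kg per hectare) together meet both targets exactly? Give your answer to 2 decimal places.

Per-hectare balance (a = product A, b = diammonium phosphate):
K₂O: 0.21·a + 0·b = 148.69
P₂O₅: 0.04·a + 0.46·b = 123.6
From row1: a = (148.69 − 0·b) / 0.21.
Into row2: 0.04·(148.69 − 0·b)/0.21 + 0.46·b = 123.6 → b = 207.126, a = 708.048.

708.05 kg product A, 207.13 kg diammonium phosphate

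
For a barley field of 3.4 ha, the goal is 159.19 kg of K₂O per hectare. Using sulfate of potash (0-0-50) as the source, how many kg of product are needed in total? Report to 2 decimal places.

Product per hectare = 159.19 / 50% = 318.38 kg.
Total product = 318.38 × 3.4 = 1082.492 kg.

1082.49 kg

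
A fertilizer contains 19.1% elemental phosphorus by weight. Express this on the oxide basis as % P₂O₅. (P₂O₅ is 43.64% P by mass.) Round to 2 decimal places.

%P₂O₅ = 19.1 / 0.4364 = 43.7672%.

43.77% P₂O₅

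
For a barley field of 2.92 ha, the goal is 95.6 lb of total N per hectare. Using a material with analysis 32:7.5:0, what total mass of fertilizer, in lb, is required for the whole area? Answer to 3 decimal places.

872.350 lb

Product per hectare = 95.6 / 32% = 298.75 lb.
Total product = 298.75 × 2.92 = 872.35 lb.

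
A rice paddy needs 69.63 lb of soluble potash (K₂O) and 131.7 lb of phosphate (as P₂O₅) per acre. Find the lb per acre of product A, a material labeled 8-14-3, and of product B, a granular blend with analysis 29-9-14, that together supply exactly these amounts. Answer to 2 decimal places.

720.20 lb product A, 343.03 lb product B

With a, b = lb per acre of product A and product B:
K₂O: 0.03·a + 0.14·b = 69.63
P₂O₅: 0.14·a + 0.09·b = 131.7
Eliminate b: (row1) − 0.14/0.09·(row2) → -0.187778·a = -135.237, so a = 720.195.
Then b = (131.7 − 0.14·720.195) / 0.09 = 343.0296.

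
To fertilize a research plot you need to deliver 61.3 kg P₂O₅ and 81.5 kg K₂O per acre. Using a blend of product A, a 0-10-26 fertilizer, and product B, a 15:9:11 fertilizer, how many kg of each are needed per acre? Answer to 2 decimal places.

47.74 kg product A, 628.06 kg product B

Let a = kg of product A, b = kg of product B (per acre).
P₂O₅: 0.1·a + 0.09·b = 61.3
K₂O: 0.26·a + 0.11·b = 81.5
Eliminate a: (row1) − 0.1/0.26·(row2) → 0.0476923·b = 29.9538, so b = 628.0645.
Back-substitute: a = (61.3 − 0.09·628.0645) / 0.1 = 47.7419.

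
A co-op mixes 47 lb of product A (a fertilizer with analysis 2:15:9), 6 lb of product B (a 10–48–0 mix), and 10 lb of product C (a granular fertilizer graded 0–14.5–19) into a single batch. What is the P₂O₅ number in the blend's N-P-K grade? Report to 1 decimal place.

18.1% P₂O₅

Total mass = 47 + 6 + 10 = 63 lb.
P₂O₅ mass = 15%×47 + 48%×6 + 14.5%×10 = 11.38 lb.
% P₂O₅ = 11.38 / 63 = 18.0635%.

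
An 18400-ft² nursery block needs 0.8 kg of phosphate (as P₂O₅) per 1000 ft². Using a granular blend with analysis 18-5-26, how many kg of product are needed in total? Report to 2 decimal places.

294.40 kg

Product per 1000 ft² = 0.8 / 5% = 16 kg.
Total product = 16 × 18400 / 1000 = 294.4 kg.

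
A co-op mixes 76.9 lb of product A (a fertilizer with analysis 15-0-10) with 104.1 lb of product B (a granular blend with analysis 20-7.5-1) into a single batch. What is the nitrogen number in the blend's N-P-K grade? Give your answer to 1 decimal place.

Total mass = 76.9 + 104.1 = 181 lb.
N mass = 15%×76.9 + 20%×104.1 = 32.355 lb.
% N = 32.355 / 181 = 17.8757%.

17.9% N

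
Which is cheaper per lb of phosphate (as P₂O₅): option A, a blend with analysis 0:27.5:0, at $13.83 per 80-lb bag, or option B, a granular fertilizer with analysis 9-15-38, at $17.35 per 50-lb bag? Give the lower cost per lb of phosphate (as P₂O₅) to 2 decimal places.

$0.63 per lb P₂O₅ (option A)

option A: P₂O₅ per bag = 80 × 27.5% = 22 lb; cost = 13.83 / 22 = $0.6286/lb P₂O₅.
option B: P₂O₅ per bag = 50 × 15% = 7.5 lb; cost = 17.35 / 7.5 = $2.3133/lb P₂O₅.
option A is cheaper.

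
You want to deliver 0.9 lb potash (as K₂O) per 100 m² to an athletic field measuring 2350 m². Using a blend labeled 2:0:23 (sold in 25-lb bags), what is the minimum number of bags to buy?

4 bags

Product per 100 m² = 0.9 / 23% = 3.91304 lb.
Total product = 3.91304 × 2350 / 100 = 91.9565 lb.
Bags = ⌈91.9565 / 25⌉ = 4.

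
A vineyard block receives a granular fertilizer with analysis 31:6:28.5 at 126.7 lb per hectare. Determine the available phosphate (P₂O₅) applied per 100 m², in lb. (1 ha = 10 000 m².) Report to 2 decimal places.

P₂O₅ per hectare = 126.7 × 6% = 7.602 lb.
Convert to per 100 m²: 7.602 × 0.01 = 0.07602 lb.

0.08 lb P₂O₅ per hundred sq m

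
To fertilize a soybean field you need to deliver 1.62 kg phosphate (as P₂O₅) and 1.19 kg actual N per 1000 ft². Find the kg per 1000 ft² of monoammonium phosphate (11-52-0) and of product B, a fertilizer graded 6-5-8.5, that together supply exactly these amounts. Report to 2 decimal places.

1.47 kg monoammonium phosphate, 17.14 kg product B

With a, b = kg per 1000 ft² of monoammonium phosphate and product B:
P₂O₅: 0.52·a + 0.05·b = 1.62
N: 0.11·a + 0.06·b = 1.19
Eliminate a: (row1) − 0.52/0.11·(row2) → -0.233636·b = -4.00545, so b = 17.144.
Back-substitute: a = (1.62 − 0.05·17.144) / 0.52 = 1.46693.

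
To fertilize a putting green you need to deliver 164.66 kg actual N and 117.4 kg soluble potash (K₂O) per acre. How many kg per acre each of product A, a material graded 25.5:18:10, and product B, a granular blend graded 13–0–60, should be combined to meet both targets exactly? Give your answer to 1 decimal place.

596.7 kg product A, 96.2 kg product B

Per-acre balance (a = product A, b = product B):
N: 0.255·a + 0.13·b = 164.66
K₂O: 0.1·a + 0.6·b = 117.4
Eliminate a: (row1) − 0.255/0.1·(row2) → -1.4·b = -134.71, so b = 96.2214.
Back-substitute: a = (164.66 − 0.13·96.2214) / 0.255 = 596.671.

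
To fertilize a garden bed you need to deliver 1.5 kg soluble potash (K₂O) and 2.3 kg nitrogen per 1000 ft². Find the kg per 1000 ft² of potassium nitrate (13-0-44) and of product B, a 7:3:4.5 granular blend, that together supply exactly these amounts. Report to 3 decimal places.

0.060 kg potassium nitrate, 32.745 kg product B

Per-1000 ft² balance (a = potassium nitrate, b = product B):
K₂O: 0.44·a + 0.045·b = 1.5
N: 0.13·a + 0.07·b = 2.3
Solving simultaneously: a = 0.0601202, b = 32.74549.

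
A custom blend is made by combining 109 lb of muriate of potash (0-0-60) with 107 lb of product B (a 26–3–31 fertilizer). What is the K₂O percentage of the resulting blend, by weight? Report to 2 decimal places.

45.63% K₂O

Total mass = 109 + 107 = 216 lb.
K₂O mass = 60%×109 + 31%×107 = 98.57 lb.
% K₂O = 98.57 / 216 = 45.6343%.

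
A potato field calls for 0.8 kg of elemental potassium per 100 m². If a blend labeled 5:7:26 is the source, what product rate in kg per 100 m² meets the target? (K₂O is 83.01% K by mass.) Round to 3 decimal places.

3.707 kg of product per hundred sq m

As K₂O: 0.8 / 0.8301 = 0.963739 kg per 100 m².
Product per 100 m² = 0.963739 / 26% = 3.70669 kg.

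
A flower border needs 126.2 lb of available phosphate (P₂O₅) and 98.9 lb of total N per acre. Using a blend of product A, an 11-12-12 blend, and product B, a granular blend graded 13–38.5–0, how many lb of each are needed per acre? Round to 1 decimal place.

810.1 lb product A, 75.3 lb product B

With a, b = lb per acre of product A and product B:
P₂O₅: 0.12·a + 0.385·b = 126.2
N: 0.11·a + 0.13·b = 98.9
Eliminate b: (row1) − 0.385/0.13·(row2) → -0.205769·a = -166.696, so a = 810.112.
Then b = (98.9 − 0.11·810.112) / 0.13 = 75.2897.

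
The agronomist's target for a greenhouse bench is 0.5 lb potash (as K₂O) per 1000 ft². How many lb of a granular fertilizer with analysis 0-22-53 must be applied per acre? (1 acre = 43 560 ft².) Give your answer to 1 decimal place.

Product per 1000 ft² = 0.5 / 53% = 0.943396 lb.
Convert to per acre: 0.943396 × 43.56 = 41.0943 lb.

41.1 lb of product per acre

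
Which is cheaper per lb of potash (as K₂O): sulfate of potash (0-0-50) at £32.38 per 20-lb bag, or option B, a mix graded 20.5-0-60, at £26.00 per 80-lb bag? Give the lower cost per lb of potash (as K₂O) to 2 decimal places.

sulfate of potash: K₂O per bag = 20 × 50% = 10 lb; cost = 32.38 / 10 = £3.2380/lb K₂O.
option B: K₂O per bag = 80 × 60% = 48 lb; cost = 26.00 / 48 = £0.5417/lb K₂O.
option B is cheaper.

£0.54 per lb K₂O (option B)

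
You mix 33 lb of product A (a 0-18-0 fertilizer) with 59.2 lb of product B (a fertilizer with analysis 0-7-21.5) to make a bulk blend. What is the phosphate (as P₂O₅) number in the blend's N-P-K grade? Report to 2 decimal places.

10.94% P₂O₅

Total mass = 33 + 59.2 = 92.2 lb.
P₂O₅ mass = 18%×33 + 7%×59.2 = 10.084 lb.
% P₂O₅ = 10.084 / 92.2 = 10.9371%.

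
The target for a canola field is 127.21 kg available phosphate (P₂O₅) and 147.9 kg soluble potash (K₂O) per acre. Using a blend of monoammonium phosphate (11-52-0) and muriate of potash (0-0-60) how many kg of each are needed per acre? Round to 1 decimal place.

244.6 kg monoammonium phosphate, 246.5 kg muriate of potash

With a, b = kg per acre of monoammonium phosphate and muriate of potash:
P₂O₅: 0.52·a + 0·b = 127.21
K₂O: 0·a + 0.6·b = 147.9
Solving simultaneously: a = 244.635, b = 246.5.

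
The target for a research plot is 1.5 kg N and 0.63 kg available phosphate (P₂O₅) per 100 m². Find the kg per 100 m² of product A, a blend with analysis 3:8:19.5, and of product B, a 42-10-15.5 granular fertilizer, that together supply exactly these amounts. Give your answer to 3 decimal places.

3.745 kg product A, 3.304 kg product B

Let a = kg of product A, b = kg of product B (per 100 m²).
N: 0.03·a + 0.42·b = 1.5
P₂O₅: 0.08·a + 0.1·b = 0.63
Eliminate a: (row1) − 0.03/0.08·(row2) → 0.3825·b = 1.26375, so b = 3.30392.
Back-substitute: a = (1.5 − 0.42·3.30392) / 0.03 = 3.7451.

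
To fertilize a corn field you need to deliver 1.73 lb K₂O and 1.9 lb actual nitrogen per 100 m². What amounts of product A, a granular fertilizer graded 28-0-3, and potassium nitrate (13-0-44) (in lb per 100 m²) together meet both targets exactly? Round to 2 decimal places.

With a, b = lb per 100 m² of product A and potassium nitrate:
K₂O: 0.03·a + 0.44·b = 1.73
N: 0.28·a + 0.13·b = 1.9
From row1: a = (1.73 − 0.44·b) / 0.03.
Into row2: 0.28·(1.73 − 0.44·b)/0.03 + 0.13·b = 1.9 → b = 3.58256, a = 5.12238.

5.12 lb product A, 3.58 lb potassium nitrate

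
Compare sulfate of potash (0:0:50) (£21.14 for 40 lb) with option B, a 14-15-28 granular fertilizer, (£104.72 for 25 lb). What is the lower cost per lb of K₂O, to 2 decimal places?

sulfate of potash: K₂O per bag = 40 × 50% = 20 lb; cost = 21.14 / 20 = £1.0570/lb K₂O.
option B: K₂O per bag = 25 × 28% = 7 lb; cost = 104.72 / 7 = £14.9600/lb K₂O.
sulfate of potash is cheaper.

£1.06 per lb K₂O (sulfate of potash)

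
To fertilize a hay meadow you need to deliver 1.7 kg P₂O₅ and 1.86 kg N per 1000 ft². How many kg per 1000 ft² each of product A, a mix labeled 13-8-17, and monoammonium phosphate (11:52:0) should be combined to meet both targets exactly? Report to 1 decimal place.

13.3 kg product A, 1.2 kg monoammonium phosphate

With a, b = kg per 1000 ft² of product A and monoammonium phosphate:
P₂O₅: 0.08·a + 0.52·b = 1.7
N: 0.13·a + 0.11·b = 1.86
Eliminate b: (row1) − 0.52/0.11·(row2) → -0.534545·a = -7.09273, so a = 13.2687.
Then b = (1.86 − 0.13·13.2687) / 0.11 = 1.22789.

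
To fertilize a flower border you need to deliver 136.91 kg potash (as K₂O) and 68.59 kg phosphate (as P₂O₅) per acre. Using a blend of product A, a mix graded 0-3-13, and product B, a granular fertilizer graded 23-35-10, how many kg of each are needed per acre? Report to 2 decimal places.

Per-acre balance (a = product A, b = product B):
K₂O: 0.13·a + 0.1·b = 136.91
P₂O₅: 0.03·a + 0.35·b = 68.59
Solving simultaneously: a = 966.106, b = 113.162.

966.11 kg product A, 113.16 kg product B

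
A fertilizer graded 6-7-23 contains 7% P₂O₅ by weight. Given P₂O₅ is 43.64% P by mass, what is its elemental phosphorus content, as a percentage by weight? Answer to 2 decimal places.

3.05% P

%P = 7 × 0.4364 = 3.0548%.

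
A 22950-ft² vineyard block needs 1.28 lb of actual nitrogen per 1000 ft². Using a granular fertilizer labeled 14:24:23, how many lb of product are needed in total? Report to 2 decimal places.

Product per 1000 ft² = 1.28 / 14% = 9.14286 lb.
Total product = 9.14286 × 22950 / 1000 = 209.829 lb.

209.83 lb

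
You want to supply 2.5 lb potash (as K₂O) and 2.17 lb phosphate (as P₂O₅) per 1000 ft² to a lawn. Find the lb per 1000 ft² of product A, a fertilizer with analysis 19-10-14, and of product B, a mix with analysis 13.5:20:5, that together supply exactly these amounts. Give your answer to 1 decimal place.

Per-1000 ft² balance (a = product A, b = product B):
K₂O: 0.14·a + 0.05·b = 2.5
P₂O₅: 0.1·a + 0.2·b = 2.17
Solving simultaneously: a = 17.0217, b = 2.33913.

17.0 lb product A, 2.3 lb product B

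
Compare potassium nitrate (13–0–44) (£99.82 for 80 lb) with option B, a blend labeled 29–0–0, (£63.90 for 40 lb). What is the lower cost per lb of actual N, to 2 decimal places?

£5.51 per lb N (option B)

potassium nitrate: N per bag = 80 × 13% = 10.4 lb; cost = 99.82 / 10.4 = £9.5981/lb N.
option B: N per bag = 40 × 29% = 11.6 lb; cost = 63.90 / 11.6 = £5.5086/lb N.
option B is cheaper.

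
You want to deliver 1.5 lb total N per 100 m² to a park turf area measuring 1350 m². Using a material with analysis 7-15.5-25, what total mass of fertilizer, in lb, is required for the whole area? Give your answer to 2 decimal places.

Product per 100 m² = 1.5 / 7% = 21.4286 lb.
Total product = 21.4286 × 1350 / 100 = 289.286 lb.

289.29 lb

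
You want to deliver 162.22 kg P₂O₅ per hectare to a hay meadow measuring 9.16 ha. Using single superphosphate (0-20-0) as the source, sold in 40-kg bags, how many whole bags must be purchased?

Product per hectare = 162.22 / 20% = 811.1 kg.
Total product = 811.1 × 9.16 = 7429.68 kg.
Bags = ⌈7429.68 / 40⌉ = 186.

186 bags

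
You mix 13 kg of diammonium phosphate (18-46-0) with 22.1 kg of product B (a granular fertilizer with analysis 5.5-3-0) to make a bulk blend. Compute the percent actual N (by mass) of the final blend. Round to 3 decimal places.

Total mass = 13 + 22.1 = 35.1 kg.
N mass = 18%×13 + 5.5%×22.1 = 3.5555 kg.
% N = 3.5555 / 35.1 = 10.1296%.

10.130% N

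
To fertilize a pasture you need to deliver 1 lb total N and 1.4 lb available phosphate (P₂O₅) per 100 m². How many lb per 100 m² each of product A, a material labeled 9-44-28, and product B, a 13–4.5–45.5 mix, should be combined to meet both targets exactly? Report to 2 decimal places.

With a, b = lb per 100 m² of product A and product B:
N: 0.09·a + 0.13·b = 1
P₂O₅: 0.44·a + 0.045·b = 1.4
Eliminate b: (row1) − 0.13/0.045·(row2) → -1.18111·a = -3.04444, so a = 2.57761.
Then b = (1.4 − 0.44·2.57761) / 0.045 = 5.90781.

2.58 lb product A, 5.91 lb product B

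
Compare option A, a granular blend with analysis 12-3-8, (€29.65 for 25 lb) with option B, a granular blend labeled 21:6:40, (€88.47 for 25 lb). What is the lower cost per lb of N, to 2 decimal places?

€9.88 per lb N (option A)

option A: N per bag = 25 × 12% = 3 lb; cost = 29.65 / 3 = €9.8833/lb N.
option B: N per bag = 25 × 21% = 5.25 lb; cost = 88.47 / 5.25 = €16.8514/lb N.
option A is cheaper.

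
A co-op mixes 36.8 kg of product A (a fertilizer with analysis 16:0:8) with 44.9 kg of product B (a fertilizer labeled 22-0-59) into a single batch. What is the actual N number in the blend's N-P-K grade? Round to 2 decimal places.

Total mass = 36.8 + 44.9 = 81.7 kg.
N mass = 16%×36.8 + 22%×44.9 = 15.766 kg.
% N = 15.766 / 81.7 = 19.2974%.

19.30% N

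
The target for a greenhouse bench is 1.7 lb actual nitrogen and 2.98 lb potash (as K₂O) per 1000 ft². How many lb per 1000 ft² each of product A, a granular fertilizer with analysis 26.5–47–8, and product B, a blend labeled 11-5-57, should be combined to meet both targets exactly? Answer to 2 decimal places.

4.51 lb product A, 4.60 lb product B

Let a = lb of product A, b = lb of product B (per 1000 ft²).
N: 0.265·a + 0.11·b = 1.7
K₂O: 0.08·a + 0.57·b = 2.98
Solving simultaneously: a = 4.50756, b = 4.59543.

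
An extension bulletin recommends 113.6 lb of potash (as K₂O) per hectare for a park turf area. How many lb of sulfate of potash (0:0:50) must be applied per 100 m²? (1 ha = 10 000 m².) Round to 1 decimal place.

2.3 lb of product per hundred sq m

Product per hectare = 113.6 / 50% = 227.2 lb.
Convert to per 100 m²: 227.2 × 0.01 = 2.272 lb.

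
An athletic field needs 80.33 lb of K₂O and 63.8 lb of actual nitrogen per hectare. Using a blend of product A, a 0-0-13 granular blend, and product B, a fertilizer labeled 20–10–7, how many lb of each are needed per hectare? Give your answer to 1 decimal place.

With a, b = lb per hectare of product A and product B:
K₂O: 0.13·a + 0.07·b = 80.33
N: 0·a + 0.2·b = 63.8
Solving simultaneously: a = 446.154, b = 319.

446.2 lb product A, 319.0 lb product B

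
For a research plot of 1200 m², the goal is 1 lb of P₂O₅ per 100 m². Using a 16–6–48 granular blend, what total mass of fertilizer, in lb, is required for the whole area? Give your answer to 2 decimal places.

Product per 100 m² = 1 / 6% = 16.6667 lb.
Total product = 16.6667 × 1200 / 100 = 200 lb.

200.00 lb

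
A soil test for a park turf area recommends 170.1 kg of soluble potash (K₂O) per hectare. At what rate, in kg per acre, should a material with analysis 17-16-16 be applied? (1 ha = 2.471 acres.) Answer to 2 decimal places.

Product per hectare = 170.1 / 16% = 1063.12 kg.
Convert to per acre: 1063.12 × 0.404694 = 430.241 kg.

430.24 kg of product per acre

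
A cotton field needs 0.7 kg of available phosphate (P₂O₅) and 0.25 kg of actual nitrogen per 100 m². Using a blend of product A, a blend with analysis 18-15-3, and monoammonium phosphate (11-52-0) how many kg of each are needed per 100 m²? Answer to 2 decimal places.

Let a = kg of product A, b = kg of monoammonium phosphate (per 100 m²).
P₂O₅: 0.15·a + 0.52·b = 0.7
N: 0.18·a + 0.11·b = 0.25
Eliminate a: (row1) − 0.15/0.18·(row2) → 0.428333·b = 0.491667, so b = 1.14786.
Back-substitute: a = (0.7 − 0.52·1.14786) / 0.15 = 0.687419.

0.69 kg product A, 1.15 kg monoammonium phosphate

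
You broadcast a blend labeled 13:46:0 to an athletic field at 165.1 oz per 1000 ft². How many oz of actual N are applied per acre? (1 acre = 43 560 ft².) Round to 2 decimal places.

nitrogen per 1000 ft² = 165.1 × 13% = 21.463 oz.
Convert to per acre: 21.463 × 43.56 = 934.928 oz.

934.93 oz N per acre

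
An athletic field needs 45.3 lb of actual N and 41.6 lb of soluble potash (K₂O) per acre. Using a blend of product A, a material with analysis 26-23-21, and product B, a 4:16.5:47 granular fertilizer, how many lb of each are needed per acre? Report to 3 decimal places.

With a, b = lb per acre of product A and product B:
N: 0.26·a + 0.04·b = 45.3
K₂O: 0.21·a + 0.47·b = 41.6
From row1: a = (45.3 − 0.04·b) / 0.26.
Into row2: 0.21·(45.3 − 0.04·b)/0.26 + 0.47·b = 41.6 → b = 11.4499, a = 172.4692.

172.469 lb product A, 11.450 lb product B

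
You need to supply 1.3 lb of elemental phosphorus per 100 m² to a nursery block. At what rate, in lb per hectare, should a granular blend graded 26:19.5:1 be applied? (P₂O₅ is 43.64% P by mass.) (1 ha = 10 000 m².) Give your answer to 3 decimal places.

As P₂O₅: 1.3 / 0.4364 = 2.97892 lb per 100 m².
Product per 100 m² = 2.97892 / 19.5% = 15.2765 lb.
Convert to per hectare: 15.2765 × 100 = 1527.65047 lb.

1527.650 lb of product per hectare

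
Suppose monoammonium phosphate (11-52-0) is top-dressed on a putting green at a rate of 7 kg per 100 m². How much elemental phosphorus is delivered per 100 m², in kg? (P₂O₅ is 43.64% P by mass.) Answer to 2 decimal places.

1.59 kg P per hundred sq m

P₂O₅ per 100 m² = 7 × 52% = 3.64 kg.
Elemental P = 3.64 × 0.4364 = 1.5885 kg per 100 m².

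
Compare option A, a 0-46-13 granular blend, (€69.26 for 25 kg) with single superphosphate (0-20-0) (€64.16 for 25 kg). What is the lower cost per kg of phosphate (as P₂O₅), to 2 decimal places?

option A: P₂O₅ per bag = 25 × 46% = 11.5 kg; cost = 69.26 / 11.5 = €6.0226/kg P₂O₅.
single superphosphate: P₂O₅ per bag = 25 × 20% = 5 kg; cost = 64.16 / 5 = €12.8320/kg P₂O₅.
option A is cheaper.

€6.02 per kg P₂O₅ (option A)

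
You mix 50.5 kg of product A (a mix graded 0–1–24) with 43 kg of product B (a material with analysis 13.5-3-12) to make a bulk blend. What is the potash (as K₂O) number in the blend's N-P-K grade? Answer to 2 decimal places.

18.48% K₂O

Total mass = 50.5 + 43 = 93.5 kg.
K₂O mass = 24%×50.5 + 12%×43 = 17.28 kg.
% K₂O = 17.28 / 93.5 = 18.4813%.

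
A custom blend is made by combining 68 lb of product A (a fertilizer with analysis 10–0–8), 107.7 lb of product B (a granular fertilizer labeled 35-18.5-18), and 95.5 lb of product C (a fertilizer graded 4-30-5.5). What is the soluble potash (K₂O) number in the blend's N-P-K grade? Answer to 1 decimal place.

11.1% K₂O

Total mass = 68 + 107.7 + 95.5 = 271.2 lb.
K₂O mass = 8%×68 + 18%×107.7 + 5.5%×95.5 = 30.0785 lb.
% K₂O = 30.0785 / 271.2 = 11.0909%.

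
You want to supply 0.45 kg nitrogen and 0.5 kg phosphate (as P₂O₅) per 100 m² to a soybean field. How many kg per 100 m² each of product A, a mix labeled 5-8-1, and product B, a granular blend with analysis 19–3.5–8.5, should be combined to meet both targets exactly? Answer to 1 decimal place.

5.9 kg product A, 0.8 kg product B

Per-100 m² balance (a = product A, b = product B):
N: 0.05·a + 0.19·b = 0.45
P₂O₅: 0.08·a + 0.035·b = 0.5
Solving simultaneously: a = 5.89219, b = 0.817844.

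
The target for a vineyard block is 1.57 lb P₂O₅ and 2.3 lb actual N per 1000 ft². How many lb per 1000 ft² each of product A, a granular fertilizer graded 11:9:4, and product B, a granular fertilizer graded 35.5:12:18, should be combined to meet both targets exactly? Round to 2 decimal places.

15.01 lb product A, 1.83 lb product B

Per-1000 ft² balance (a = product A, b = product B):
P₂O₅: 0.09·a + 0.12·b = 1.57
N: 0.11·a + 0.355·b = 2.3
Eliminate a: (row1) − 0.09/0.11·(row2) → -0.170455·b = -0.311818, so b = 1.82933.
Back-substitute: a = (1.57 − 0.12·1.82933) / 0.09 = 15.0053.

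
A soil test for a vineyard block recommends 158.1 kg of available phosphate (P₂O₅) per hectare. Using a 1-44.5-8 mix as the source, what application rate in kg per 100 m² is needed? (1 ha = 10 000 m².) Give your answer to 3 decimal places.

3.553 kg of product per hundred sq m

Product per hectare = 158.1 / 44.5% = 355.281 kg.
Convert to per 100 m²: 355.281 × 0.01 = 3.55281 kg.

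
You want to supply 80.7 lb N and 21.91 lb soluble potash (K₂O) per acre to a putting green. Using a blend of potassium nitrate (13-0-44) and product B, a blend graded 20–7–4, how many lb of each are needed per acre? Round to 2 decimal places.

13.94 lb potassium nitrate, 394.44 lb product B

Let a = lb of potassium nitrate, b = lb of product B (per acre).
N: 0.13·a + 0.2·b = 80.7
K₂O: 0.44·a + 0.04·b = 21.91
From row1: a = (80.7 − 0.2·b) / 0.13.
Into row2: 0.44·(80.7 − 0.2·b)/0.13 + 0.04·b = 21.91 → b = 394.441, a = 13.9372.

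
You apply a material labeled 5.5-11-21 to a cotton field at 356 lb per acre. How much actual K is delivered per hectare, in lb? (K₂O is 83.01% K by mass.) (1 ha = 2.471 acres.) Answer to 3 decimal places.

K₂O per acre = 356 × 21% = 74.76 lb.
Elemental K = 74.76 × 0.8301 = 62.0583 lb per acre.
Convert to per hectare: 62.0583 × 2.471 = 153.345999996 lb.

153.346 lb K per hectare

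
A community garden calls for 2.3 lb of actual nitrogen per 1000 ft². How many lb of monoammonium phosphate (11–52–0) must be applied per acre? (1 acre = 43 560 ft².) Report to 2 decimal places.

910.80 lb of product per acre

Product per 1000 ft² = 2.3 / 11% = 20.9091 lb.
Convert to per acre: 20.9091 × 43.56 = 910.8 lb.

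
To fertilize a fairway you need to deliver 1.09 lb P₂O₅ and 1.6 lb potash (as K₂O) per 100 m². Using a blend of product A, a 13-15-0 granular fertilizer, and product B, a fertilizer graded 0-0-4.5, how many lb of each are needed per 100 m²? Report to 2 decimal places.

Let a = lb of product A, b = lb of product B (per 100 m²).
P₂O₅: 0.15·a + 0·b = 1.09
K₂O: 0·a + 0.045·b = 1.6
Solving simultaneously: a = 7.26667, b = 35.5556.

7.27 lb product A, 35.56 lb product B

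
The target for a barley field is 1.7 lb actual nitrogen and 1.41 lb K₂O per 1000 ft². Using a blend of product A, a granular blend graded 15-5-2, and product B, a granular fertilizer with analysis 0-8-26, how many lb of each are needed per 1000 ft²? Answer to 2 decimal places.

11.33 lb product A, 4.55 lb product B

With a, b = lb per 1000 ft² of product A and product B:
N: 0.15·a + 0·b = 1.7
K₂O: 0.02·a + 0.26·b = 1.41
From row1: a = (1.7 − 0·b) / 0.15.
Into row2: 0.02·(1.7 − 0·b)/0.15 + 0.26·b = 1.41 → b = 4.55128, a = 11.3333.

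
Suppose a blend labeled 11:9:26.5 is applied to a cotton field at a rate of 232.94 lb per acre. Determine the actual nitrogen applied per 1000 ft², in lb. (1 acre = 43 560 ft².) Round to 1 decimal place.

0.6 lb N per thousand sq ft

nitrogen per acre = 232.94 × 11% = 25.6234 lb.
Convert to per 1000 ft²: 25.6234 × 0.0229568 = 0.588232 lb.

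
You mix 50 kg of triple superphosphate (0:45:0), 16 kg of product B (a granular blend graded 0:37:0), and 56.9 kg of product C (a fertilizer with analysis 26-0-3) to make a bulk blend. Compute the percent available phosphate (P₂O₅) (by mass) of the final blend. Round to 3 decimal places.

Total mass = 50 + 16 + 56.9 = 122.9 kg.
P₂O₅ mass = 45%×50 + 37%×16 + 0%×56.9 = 28.42 kg.
% P₂O₅ = 28.42 / 122.9 = 23.12449%.

23.124% P₂O₅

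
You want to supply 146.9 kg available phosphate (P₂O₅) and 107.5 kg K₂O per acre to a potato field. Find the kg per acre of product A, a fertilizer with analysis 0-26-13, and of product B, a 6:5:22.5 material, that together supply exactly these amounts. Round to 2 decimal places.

532.26 kg product A, 170.25 kg product B

With a, b = kg per acre of product A and product B:
P₂O₅: 0.26·a + 0.05·b = 146.9
K₂O: 0.13·a + 0.225·b = 107.5
Eliminate a: (row1) − 0.26/0.13·(row2) → -0.4·b = -68.1, so b = 170.25.
Back-substitute: a = (146.9 − 0.05·170.25) / 0.26 = 532.2596.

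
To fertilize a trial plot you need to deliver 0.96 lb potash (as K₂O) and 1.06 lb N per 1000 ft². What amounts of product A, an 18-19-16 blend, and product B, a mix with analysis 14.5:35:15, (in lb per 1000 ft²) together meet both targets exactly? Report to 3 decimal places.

Let a = lb of product A, b = lb of product B (per 1000 ft²).
K₂O: 0.16·a + 0.15·b = 0.96
N: 0.18·a + 0.145·b = 1.06
Eliminate b: (row1) − 0.15/0.145·(row2) → -0.0262069·a = -0.136552, so a = 5.21053.
Then b = (1.06 − 0.18·5.21053) / 0.145 = 0.842105.

5.211 lb product A, 0.842 lb product B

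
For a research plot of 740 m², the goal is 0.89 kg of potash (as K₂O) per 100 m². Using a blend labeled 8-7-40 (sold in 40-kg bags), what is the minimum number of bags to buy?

1 bags

Product per 100 m² = 0.89 / 40% = 2.225 kg.
Total product = 2.225 × 740 / 100 = 16.465 kg.
Bags = ⌈16.465 / 40⌉ = 1.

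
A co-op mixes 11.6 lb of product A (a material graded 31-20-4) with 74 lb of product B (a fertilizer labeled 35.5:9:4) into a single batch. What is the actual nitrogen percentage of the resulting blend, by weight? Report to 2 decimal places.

Total mass = 11.6 + 74 = 85.6 lb.
N mass = 31%×11.6 + 35.5%×74 = 29.866 lb.
% N = 29.866 / 85.6 = 34.8902%.

34.89% N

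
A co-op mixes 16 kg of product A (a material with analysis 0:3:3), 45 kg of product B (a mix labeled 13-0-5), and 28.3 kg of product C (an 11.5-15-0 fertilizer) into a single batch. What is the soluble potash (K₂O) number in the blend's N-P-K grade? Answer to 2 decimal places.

Total mass = 16 + 45 + 28.3 = 89.3 kg.
K₂O mass = 3%×16 + 5%×45 + 0%×28.3 = 2.73 kg.
% K₂O = 2.73 / 89.3 = 3.05711%.

3.06% K₂O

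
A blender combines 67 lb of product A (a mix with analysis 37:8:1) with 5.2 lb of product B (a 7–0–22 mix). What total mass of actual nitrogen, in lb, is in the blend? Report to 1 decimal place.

N mass = 37%×67 + 7%×5.2 = 25.154 lb.

25.2 lb N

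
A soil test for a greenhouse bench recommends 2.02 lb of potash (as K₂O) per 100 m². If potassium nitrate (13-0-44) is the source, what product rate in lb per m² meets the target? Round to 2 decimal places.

0.05 lb of product per sq m

Product per 100 m² = 2.02 / 44% = 4.59091 lb.
Convert to per m²: 4.59091 × 0.01 = 0.0459091 lb.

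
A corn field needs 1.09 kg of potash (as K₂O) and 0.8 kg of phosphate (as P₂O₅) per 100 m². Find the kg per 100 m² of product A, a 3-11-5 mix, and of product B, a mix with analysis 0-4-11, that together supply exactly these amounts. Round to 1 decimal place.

4.4 kg product A, 7.9 kg product B

With a, b = kg per 100 m² of product A and product B:
K₂O: 0.05·a + 0.11·b = 1.09
P₂O₅: 0.11·a + 0.04·b = 0.8
Eliminate b: (row1) − 0.11/0.04·(row2) → -0.2525·a = -1.11, so a = 4.39604.
Then b = (0.8 − 0.11·4.39604) / 0.04 = 7.91089.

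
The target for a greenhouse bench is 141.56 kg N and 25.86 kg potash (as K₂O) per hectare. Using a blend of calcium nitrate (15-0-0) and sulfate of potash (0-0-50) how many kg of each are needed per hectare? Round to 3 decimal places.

943.733 kg calcium nitrate, 51.720 kg sulfate of potash

With a, b = kg per hectare of calcium nitrate and sulfate of potash:
N: 0.15·a + 0·b = 141.56
K₂O: 0·a + 0.5·b = 25.86
Solving simultaneously: a = 943.7333, b = 51.72.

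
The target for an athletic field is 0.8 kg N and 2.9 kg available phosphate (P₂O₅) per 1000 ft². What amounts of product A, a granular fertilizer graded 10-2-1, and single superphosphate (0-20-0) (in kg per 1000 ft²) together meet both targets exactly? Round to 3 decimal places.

8.000 kg product A, 13.700 kg single superphosphate

Per-1000 ft² balance (a = product A, b = single superphosphate):
N: 0.1·a + 0·b = 0.8
P₂O₅: 0.02·a + 0.2·b = 2.9
From row1: a = (0.8 − 0·b) / 0.1.
Into row2: 0.02·(0.8 − 0·b)/0.1 + 0.2·b = 2.9 → b = 13.7, a = 8.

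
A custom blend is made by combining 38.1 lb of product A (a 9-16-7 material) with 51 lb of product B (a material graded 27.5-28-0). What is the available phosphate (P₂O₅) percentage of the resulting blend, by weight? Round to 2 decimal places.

22.87% P₂O₅

Total mass = 38.1 + 51 = 89.1 lb.
P₂O₅ mass = 16%×38.1 + 28%×51 = 20.376 lb.
% P₂O₅ = 20.376 / 89.1 = 22.8687%.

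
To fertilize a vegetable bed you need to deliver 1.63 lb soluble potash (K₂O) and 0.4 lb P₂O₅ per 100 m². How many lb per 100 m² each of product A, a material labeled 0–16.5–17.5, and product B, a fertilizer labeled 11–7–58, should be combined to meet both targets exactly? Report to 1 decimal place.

Let a = lb of product A, b = lb of product B (per 100 m²).
K₂O: 0.175·a + 0.58·b = 1.63
P₂O₅: 0.165·a + 0.07·b = 0.4
Eliminate b: (row1) − 0.58/0.07·(row2) → -1.19214·a = -1.68429, so a = 1.41282.
Then b = (0.4 − 0.165·1.41282) / 0.07 = 2.38406.

1.4 lb product A, 2.4 lb product B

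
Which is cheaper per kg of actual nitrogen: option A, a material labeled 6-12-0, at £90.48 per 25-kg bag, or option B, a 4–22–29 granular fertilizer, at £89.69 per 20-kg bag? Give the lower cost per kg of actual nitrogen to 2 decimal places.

option A: N per bag = 25 × 6% = 1.5 kg; cost = 90.48 / 1.5 = £60.3200/kg N.
option B: N per bag = 20 × 4% = 0.8 kg; cost = 89.69 / 0.8 = £112.1125/kg N.
option A is cheaper.

£60.32 per kg N (option A)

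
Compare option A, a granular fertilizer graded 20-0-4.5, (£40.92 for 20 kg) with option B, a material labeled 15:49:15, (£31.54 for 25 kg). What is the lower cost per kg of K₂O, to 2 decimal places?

£8.41 per kg K₂O (option B)

option A: K₂O per bag = 20 × 4.5% = 0.9 kg; cost = 40.92 / 0.9 = £45.4667/kg K₂O.
option B: K₂O per bag = 25 × 15% = 3.75 kg; cost = 31.54 / 3.75 = £8.4107/kg K₂O.
option B is cheaper.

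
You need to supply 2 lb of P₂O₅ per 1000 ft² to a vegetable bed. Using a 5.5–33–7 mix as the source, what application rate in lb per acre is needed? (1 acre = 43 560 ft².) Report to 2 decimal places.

264.00 lb of product per acre

Product per 1000 ft² = 2 / 33% = 6.06061 lb.
Convert to per acre: 6.06061 × 43.56 = 264 lb.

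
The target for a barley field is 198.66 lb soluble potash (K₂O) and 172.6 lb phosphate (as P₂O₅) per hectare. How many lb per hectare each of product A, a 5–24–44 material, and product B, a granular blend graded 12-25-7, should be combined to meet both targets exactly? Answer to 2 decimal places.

403.25 lb product A, 303.28 lb product B

With a, b = lb per hectare of product A and product B:
K₂O: 0.44·a + 0.07·b = 198.66
P₂O₅: 0.24·a + 0.25·b = 172.6
From row1: a = (198.66 − 0.07·b) / 0.44.
Into row2: 0.24·(198.66 − 0.07·b)/0.44 + 0.25·b = 172.6 → b = 303.279, a = 403.251.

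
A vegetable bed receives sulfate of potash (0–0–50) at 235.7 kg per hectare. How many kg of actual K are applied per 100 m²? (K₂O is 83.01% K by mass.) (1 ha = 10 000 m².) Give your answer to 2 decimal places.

0.98 kg K per hundred sq m

K₂O per hectare = 235.7 × 50% = 117.85 kg.
Elemental K = 117.85 × 0.8301 = 97.8273 kg per hectare.
Convert to per 100 m²: 97.8273 × 0.01 = 0.978273 kg.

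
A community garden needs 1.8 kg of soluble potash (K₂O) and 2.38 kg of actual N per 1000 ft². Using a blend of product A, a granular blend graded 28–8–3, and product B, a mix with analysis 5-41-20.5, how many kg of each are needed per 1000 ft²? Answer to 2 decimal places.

7.12 kg product A, 7.74 kg product B

Per-1000 ft² balance (a = product A, b = product B):
K₂O: 0.03·a + 0.205·b = 1.8
N: 0.28·a + 0.05·b = 2.38
Eliminate b: (row1) − 0.205/0.05·(row2) → -1.118·a = -7.958, so a = 7.11807.
Then b = (2.38 − 0.28·7.11807) / 0.05 = 7.73882.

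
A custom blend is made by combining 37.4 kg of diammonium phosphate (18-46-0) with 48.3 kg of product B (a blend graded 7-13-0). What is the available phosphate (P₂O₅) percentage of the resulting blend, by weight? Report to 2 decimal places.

27.40% P₂O₅

Total mass = 37.4 + 48.3 = 85.7 kg.
P₂O₅ mass = 46%×37.4 + 13%×48.3 = 23.483 kg.
% P₂O₅ = 23.483 / 85.7 = 27.4014%.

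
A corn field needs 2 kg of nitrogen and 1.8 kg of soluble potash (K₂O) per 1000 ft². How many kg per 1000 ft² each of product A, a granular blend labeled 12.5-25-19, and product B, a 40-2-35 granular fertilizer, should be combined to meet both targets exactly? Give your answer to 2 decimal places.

0.62 kg product A, 4.81 kg product B

With a, b = kg per 1000 ft² of product A and product B:
N: 0.125·a + 0.4·b = 2
K₂O: 0.19·a + 0.35·b = 1.8
From row1: a = (2 − 0.4·b) / 0.125.
Into row2: 0.19·(2 − 0.4·b)/0.125 + 0.35·b = 1.8 → b = 4.8062, a = 0.620155.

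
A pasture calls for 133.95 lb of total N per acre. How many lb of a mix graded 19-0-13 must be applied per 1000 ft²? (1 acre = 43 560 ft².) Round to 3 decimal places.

16.185 lb of product per thousand sq ft

Product per acre = 133.95 / 19% = 705 lb.
Convert to per 1000 ft²: 705 × 0.0229568 = 16.1846 lb.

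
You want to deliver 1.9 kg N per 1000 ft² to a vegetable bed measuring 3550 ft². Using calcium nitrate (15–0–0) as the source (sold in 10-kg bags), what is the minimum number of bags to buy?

Product per 1000 ft² = 1.9 / 15% = 12.6667 kg.
Total product = 12.6667 × 3550 / 1000 = 44.9667 kg.
Bags = ⌈44.9667 / 10⌉ = 5.

5 bags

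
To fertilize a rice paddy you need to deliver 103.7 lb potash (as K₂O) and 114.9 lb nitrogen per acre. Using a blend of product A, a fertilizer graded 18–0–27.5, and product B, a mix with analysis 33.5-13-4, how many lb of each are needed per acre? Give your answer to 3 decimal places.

Per-acre balance (a = product A, b = product B):
K₂O: 0.275·a + 0.04·b = 103.7
N: 0.18·a + 0.335·b = 114.9
Eliminate a: (row1) − 0.275/0.18·(row2) → -0.471806·b = -71.8417, so b = 152.2696.
Back-substitute: a = (103.7 − 0.04·152.2696) / 0.275 = 354.9426.

354.943 lb product A, 152.270 lb product B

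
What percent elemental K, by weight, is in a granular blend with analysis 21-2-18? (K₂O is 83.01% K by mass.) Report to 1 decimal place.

14.9% K

%K = 18 × 0.8301 = 14.9418%.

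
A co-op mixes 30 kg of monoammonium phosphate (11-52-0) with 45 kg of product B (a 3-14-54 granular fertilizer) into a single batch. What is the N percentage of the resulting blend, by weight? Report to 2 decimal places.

6.20% N

Total mass = 30 + 45 = 75 kg.
N mass = 11%×30 + 3%×45 = 4.65 kg.
% N = 4.65 / 75 = 6.2%.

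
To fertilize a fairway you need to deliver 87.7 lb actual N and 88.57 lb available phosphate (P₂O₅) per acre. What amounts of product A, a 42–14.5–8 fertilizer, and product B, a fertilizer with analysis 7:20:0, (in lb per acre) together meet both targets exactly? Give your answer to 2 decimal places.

Per-acre balance (a = product A, b = product B):
N: 0.42·a + 0.07·b = 87.7
P₂O₅: 0.145·a + 0.2·b = 88.57
Eliminate b: (row1) − 0.07/0.2·(row2) → 0.36925·a = 56.7005, so a = 153.556.
Then b = (88.57 − 0.145·153.556) / 0.2 = 331.522.

153.56 lb product A, 331.52 lb product B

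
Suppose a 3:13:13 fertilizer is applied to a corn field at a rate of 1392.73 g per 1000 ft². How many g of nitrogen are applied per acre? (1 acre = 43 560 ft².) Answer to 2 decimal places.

1820.02 g N per acre

nitrogen per 1000 ft² = 1392.73 × 3% = 41.7819 g.
Convert to per acre: 41.7819 × 43.56 = 1820.0196 g.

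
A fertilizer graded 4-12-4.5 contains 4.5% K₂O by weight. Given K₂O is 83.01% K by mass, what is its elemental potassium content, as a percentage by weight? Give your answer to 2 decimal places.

%K = 4.5 × 0.8301 = 3.73545%.

3.74% K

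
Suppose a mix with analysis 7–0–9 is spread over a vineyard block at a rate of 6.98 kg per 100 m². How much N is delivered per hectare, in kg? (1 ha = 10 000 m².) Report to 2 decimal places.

nitrogen per 100 m² = 6.98 × 7% = 0.4886 kg.
Convert to per hectare: 0.4886 × 100 = 48.86 kg.

48.86 kg N per hectare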